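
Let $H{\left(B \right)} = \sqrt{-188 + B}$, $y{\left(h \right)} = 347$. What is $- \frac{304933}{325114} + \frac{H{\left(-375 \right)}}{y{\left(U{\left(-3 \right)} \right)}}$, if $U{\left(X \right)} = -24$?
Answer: $- \frac{304933}{325114} + \frac{i \sqrt{563}}{347} \approx -0.93793 + 0.068379 i$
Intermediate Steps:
$- \frac{304933}{325114} + \frac{H{\left(-375 \right)}}{y{\left(U{\left(-3 \right)} \right)}} = - \frac{304933}{325114} + \frac{\sqrt{-188 - 375}}{347} = \left(-304933\right) \frac{1}{325114} + \sqrt{-563} \cdot \frac{1}{347} = - \frac{304933}{325114} + i \sqrt{563} \cdot \frac{1}{347} = - \frac{304933}{325114} + \frac{i \sqrt{563}}{347}$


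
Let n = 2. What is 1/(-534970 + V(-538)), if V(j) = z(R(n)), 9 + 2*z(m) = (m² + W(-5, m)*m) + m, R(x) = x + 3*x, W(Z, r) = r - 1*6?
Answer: -2/1069861 ≈ -1.8694e-6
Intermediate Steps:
W(Z, r) = -6 + r (W(Z, r) = r - 6 = -6 + r)
R(x) = 4*x
z(m) = -9/2 + m/2 + m²/2 + m*(-6 + m)/2 (z(m) = -9/2 + ((m² + (-6 + m)*m) + m)/2 = -9/2 + ((m² + m*(-6 + m)) + m)/2 = -9/2 + (m + m² + m*(-6 + m))/2 = -9/2 + (m/2 + m²/2 + m*(-6 + m)/2) = -9/2 + m/2 + m²/2 + m*(-6 + m)/2)
V(j) = 79/2 (V(j) = -9/2 + (4*2)² - 10*2 = -9/2 + 8² - 5/2*8 = -9/2 + 64 - 20 = 79/2)
1/(-534970 + V(-538)) = 1/(-534970 + 79/2) = 1/(-1069861/2) = -2/1069861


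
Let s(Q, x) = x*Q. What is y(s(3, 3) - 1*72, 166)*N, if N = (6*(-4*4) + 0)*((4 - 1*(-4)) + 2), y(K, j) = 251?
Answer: -240960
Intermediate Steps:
s(Q, x) = Q*x
N = -960 (N = (6*(-16) + 0)*((4 + 4) + 2) = (-96 + 0)*(8 + 2) = -96*10 = -960)
y(s(3, 3) - 1*72, 166)*N = 251*(-960) = -240960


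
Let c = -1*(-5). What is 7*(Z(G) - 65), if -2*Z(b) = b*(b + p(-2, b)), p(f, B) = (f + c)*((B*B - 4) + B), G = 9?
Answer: -17731/2 ≈ -8865.5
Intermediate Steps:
c = 5
p(f, B) = (5 + f)*(-4 + B + B**2) (p(f, B) = (f + 5)*((B*B - 4) + B) = (5 + f)*((B**2 - 4) + B) = (5 + f)*((-4 + B**2) + B) = (5 + f)*(-4 + B + B**2))
Z(b) = -b*(-12 + 3*b**2 + 4*b)/2 (Z(b) = -b*(b + (-20 - 4*(-2) + 5*b + 5*b**2 + b*(-2) - 2*b**2))/2 = -b*(b + (-20 + 8 + 5*b + 5*b**2 - 2*b - 2*b**2))/2 = -b*(b + (-12 + 3*b + 3*b**2))/2 = -b*(-12 + 3*b**2 + 4*b)/2)
7*(Z(G) - 65) = 7*((1/2)*9*(12 - 4*9 - 3*9**2) - 65) = 7*((1/2)*9*(12 - 36 - 3*81) - 65) = 7*((1/2)*9*(12 - 36 - 243) - 65) = 7*((1/2)*9*(-267) - 65) = 7*(-2403/2 - 65) = 7*(-2533/2) = -17731/2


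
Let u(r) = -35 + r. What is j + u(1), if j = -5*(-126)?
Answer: 596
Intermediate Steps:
j = 630
j + u(1) = 630 + (-35 + 1) = 630 - 34 = 596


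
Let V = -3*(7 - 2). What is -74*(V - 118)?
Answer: 9842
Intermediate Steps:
V = -15 (V = -3*5 = -15)
-74*(V - 118) = -74*(-15 - 118) = -74*(-133) = 9842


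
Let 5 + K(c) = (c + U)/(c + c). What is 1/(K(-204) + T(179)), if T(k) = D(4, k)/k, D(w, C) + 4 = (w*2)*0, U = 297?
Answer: -24344/127813 ≈ -0.19047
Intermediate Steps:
K(c) = -5 + (297 + c)/(2*c) (K(c) = -5 + (c + 297)/(c + c) = -5 + (297 + c)/((2*c)) = -5 + (297 + c)*(1/(2*c)) = -5 + (297 + c)/(2*c))
D(w, C) = -4 (D(w, C) = -4 + (w*2)*0 = -4 + (2*w)*0 = -4 + 0 = -4)
T(k) = -4/k
1/(K(-204) + T(179)) = 1/((9/2)*(33 - 1*(-204))/(-204) - 4/179) = 1/((9/2)*(-1/204)*(33 + 204) - 4*1/179) = 1/((9/2)*(-1/204)*237 - 4/179) = 1/(-711/136 - 4/179) = 1/(-127813/24344) = -24344/127813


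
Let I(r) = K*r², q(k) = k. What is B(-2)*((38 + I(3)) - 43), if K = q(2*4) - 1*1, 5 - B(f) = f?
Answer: 406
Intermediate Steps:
B(f) = 5 - f
K = 7 (K = 2*4 - 1*1 = 8 - 1 = 7)
I(r) = 7*r²
B(-2)*((38 + I(3)) - 43) = (5 - 1*(-2))*((38 + 7*3²) - 43) = (5 + 2)*((38 + 7*9) - 43) = 7*((38 + 63) - 43) = 7*(101 - 43) = 7*58 = 406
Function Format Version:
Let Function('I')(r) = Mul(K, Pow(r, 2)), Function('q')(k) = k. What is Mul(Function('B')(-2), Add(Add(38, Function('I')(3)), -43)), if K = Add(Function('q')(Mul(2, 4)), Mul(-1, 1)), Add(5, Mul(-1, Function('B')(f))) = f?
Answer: 406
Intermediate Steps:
Function('B')(f) = Add(5, Mul(-1, f))
K = 7 (K = Add(Mul(2, 4), Mul(-1, 1)) = Add(8, -1) = 7)
Function('I')(r) = Mul(7, Pow(r, 2))
Mul(Function('B')(-2), Add(Add(38, Function('I')(3)), -43)) = Mul(Add(5, Mul(-1, -2)), Add(Add(38, Mul(7, Pow(3, 2))), -43)) = Mul(Add(5, 2), Add(Add(38, Mul(7, 9)), -43)) = Mul(7, Add(Add(38, 63), -43)) = Mul(7, Add(101, -43)) = Mul(7, 58) = 406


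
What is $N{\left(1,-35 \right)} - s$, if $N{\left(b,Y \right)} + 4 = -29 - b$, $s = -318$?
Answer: $284$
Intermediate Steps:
$N{\left(b,Y \right)} = -33 - b$ ($N{\left(b,Y \right)} = -4 - \left(29 + b\right) = -33 - b$)
$N{\left(1,-35 \right)} - s = \left(-33 - 1\right) - -318 = \left(-33 - 1\right) + 318 = -34 + 318 = 284$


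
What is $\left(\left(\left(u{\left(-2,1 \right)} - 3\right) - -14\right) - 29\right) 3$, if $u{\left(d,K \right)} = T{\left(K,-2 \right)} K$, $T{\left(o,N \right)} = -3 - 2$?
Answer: $-69$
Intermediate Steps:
$T{\left(o,N \right)} = -5$
$u{\left(d,K \right)} = - 5 K$
$\left(\left(\left(u{\left(-2,1 \right)} - 3\right) - -14\right) - 29\right) 3 = \left(\left(\left(\left(-5\right) 1 - 3\right) - -14\right) - 29\right) 3 = \left(\left(\left(-5 - 3\right) + 14\right) - 29\right) 3 = \left(\left(-8 + 14\right) - 29\right) 3 = \left(6 - 29\right) 3 = \left(-23\right) 3 = -69$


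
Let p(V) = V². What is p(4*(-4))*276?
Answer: 70656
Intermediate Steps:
p(4*(-4))*276 = (4*(-4))²*276 = (-16)²*276 = 256*276 = 70656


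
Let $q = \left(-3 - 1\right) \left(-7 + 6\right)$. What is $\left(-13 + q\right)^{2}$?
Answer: $81$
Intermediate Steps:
$q = 4$ ($q = \left(-4\right) \left(-1\right) = 4$)
$\left(-13 + q\right)^{2} = \left(-13 + 4\right)^{2} = \left(-9\right)^{2} = 81$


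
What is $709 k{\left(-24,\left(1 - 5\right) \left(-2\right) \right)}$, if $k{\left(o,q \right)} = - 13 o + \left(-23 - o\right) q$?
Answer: $226880$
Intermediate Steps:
$k{\left(o,q \right)} = - 13 o + q \left(-23 - o\right)$
$709 k{\left(-24,\left(1 - 5\right) \left(-2\right) \right)} = 709 \left(- 23 \left(1 - 5\right) \left(-2\right) - -312 - - 24 \left(1 - 5\right) \left(-2\right)\right) = 709 \left(- 23 \left(\left(-4\right) \left(-2\right)\right) + 312 - - 24 \left(\left(-4\right) \left(-2\right)\right)\right) = 709 \left(\left(-23\right) 8 + 312 - \left(-24\right) 8\right) = 709 \left(-184 + 312 + 192\right) = 709 \cdot 320 = 226880$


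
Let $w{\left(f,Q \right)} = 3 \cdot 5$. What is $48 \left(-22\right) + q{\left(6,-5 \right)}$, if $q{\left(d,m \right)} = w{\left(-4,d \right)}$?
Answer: $-1041$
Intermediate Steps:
$w{\left(f,Q \right)} = 15$
$q{\left(d,m \right)} = 15$
$48 \left(-22\right) + q{\left(6,-5 \right)} = 48 \left(-22\right) + 15 = -1056 + 15 = -1041$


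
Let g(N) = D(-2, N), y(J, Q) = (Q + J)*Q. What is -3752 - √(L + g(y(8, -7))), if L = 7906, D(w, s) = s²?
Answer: -3752 - √7955 ≈ -3841.2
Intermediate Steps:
y(J, Q) = Q*(J + Q) (y(J, Q) = (J + Q)*Q = Q*(J + Q))
g(N) = N²
-3752 - √(L + g(y(8, -7))) = -3752 - √(7906 + (-7*(8 - 7))²) = -3752 - √(7906 + (-7*1)²) = -3752 - √(7906 + (-7)²) = -3752 - √(7906 + 49) = -3752 - √7955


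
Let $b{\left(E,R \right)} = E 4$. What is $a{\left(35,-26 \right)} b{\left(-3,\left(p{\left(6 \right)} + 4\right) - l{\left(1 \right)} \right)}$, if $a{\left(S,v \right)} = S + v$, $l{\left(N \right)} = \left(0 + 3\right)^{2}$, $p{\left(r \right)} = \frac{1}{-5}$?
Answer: $-108$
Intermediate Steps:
$p{\left(r \right)} = - \frac{1}{5}$
$l{\left(N \right)} = 9$ ($l{\left(N \right)} = 3^{2} = 9$)
$b{\left(E,R \right)} = 4 E$
$a{\left(35,-26 \right)} b{\left(-3,\left(p{\left(6 \right)} + 4\right) - l{\left(1 \right)} \right)} = \left(35 - 26\right) 4 \left(-3\right) = 9 \left(-12\right) = -108$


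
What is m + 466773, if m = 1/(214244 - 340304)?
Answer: 58841404379/126060 ≈ 4.6677e+5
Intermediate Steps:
m = -1/126060 (m = 1/(-126060) = -1/126060 ≈ -7.9327e-6)
m + 466773 = -1/126060 + 466773 = 58841404379/126060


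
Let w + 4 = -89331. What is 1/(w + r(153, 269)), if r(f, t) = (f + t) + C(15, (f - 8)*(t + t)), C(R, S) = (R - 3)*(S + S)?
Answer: 1/1783327 ≈ 5.6075e-7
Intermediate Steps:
w = -89335 (w = -4 - 89331 = -89335)
C(R, S) = 2*S*(-3 + R) (C(R, S) = (-3 + R)*(2*S) = 2*S*(-3 + R))
r(f, t) = f + t + 48*t*(-8 + f) (r(f, t) = (f + t) + 2*((f - 8)*(t + t))*(-3 + 15) = (f + t) + 2*((-8 + f)*(2*t))*12 = (f + t) + 2*(2*t*(-8 + f))*12 = (f + t) + 48*t*(-8 + f) = f + t + 48*t*(-8 + f))
1/(w + r(153, 269)) = 1/(-89335 + (153 + 269 + 48*269*(-8 + 153))) = 1/(-89335 + (153 + 269 + 48*269*145)) = 1/(-89335 + (153 + 269 + 1872240)) = 1/(-89335 + 1872662) = 1/1783327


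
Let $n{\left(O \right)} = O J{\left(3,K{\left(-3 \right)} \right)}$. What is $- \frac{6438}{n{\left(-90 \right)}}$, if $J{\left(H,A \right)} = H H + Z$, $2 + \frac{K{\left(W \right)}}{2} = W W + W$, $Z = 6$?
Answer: $\frac{1073}{225} \approx 4.7689$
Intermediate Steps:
$K{\left(W \right)} = -4 + 2 W + 2 W^{2}$ ($K{\left(W \right)} = -4 + 2 \left(W W + W\right) = -4 + 2 \left(W^{2} + W\right) = -4 + 2 \left(W + W^{2}\right) = -4 + \left(2 W + 2 W^{2}\right) = -4 + 2 W + 2 W^{2}$)
$J{\left(H,A \right)} = 6 + H^{2}$ ($J{\left(H,A \right)} = H H + 6 = H^{2} + 6 = 6 + H^{2}$)
$n{\left(O \right)} = 15 O$ ($n{\left(O \right)} = O \left(6 + 3^{2}\right) = O \left(6 + 9\right) = O 15 = 15 O$)
$- \frac{6438}{n{\left(-90 \right)}} = - \frac{6438}{15 \left(-90\right)} = - \frac{6438}{-1350} = \left(-6438\right) \left(- \frac{1}{1350}\right) = \frac{1073}{225}$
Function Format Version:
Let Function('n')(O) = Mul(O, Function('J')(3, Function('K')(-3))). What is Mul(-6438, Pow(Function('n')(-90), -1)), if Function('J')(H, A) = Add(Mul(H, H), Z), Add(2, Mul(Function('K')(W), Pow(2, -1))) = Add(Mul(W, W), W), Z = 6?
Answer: Rational(1073, 225) ≈ 4.7689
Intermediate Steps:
Function('K')(W) = Add(-4, Mul(2, W), Mul(2, Pow(W, 2))) (Function('K')(W) = Add(-4, Mul(2, Add(Mul(W, W), W))) = Add(-4, Mul(2, Add(Pow(W, 2), W))) = Add(-4, Mul(2, Add(W, Pow(W, 2)))) = Add(-4, Add(Mul(2, W), Mul(2, Pow(W, 2)))) = Add(-4, Mul(2, W), Mul(2, Pow(W, 2))))
Function('J')(H, A) = Add(6, Pow(H, 2)) (Function('J')(H, A) = Add(Mul(H, H), 6) = Add(Pow(H, 2), 6) = Add(6, Pow(H, 2)))
Function('n')(O) = Mul(15, O) (Function('n')(O) = Mul(O, Add(6, Pow(3, 2))) = Mul(O, Add(6, 9)) = Mul(O, 15) = Mul(15, O))
Mul(-6438, Pow(Function('n')(-90), -1)) = Mul(-6438, Pow(Mul(15, -90), -1)) = Mul(-6438, Pow(-1350, -1)) = Mul(-6438, Rational(-1, 1350)) = Rational(1073, 225)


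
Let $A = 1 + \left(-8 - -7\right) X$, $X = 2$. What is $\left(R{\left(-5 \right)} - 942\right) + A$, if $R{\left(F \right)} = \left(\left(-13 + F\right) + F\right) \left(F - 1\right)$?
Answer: $-805$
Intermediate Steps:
$A = -1$ ($A = 1 + \left(-8 - -7\right) 2 = 1 + \left(-8 + 7\right) 2 = 1 - 2 = -1$)
$R{\left(F \right)} = \left(-1 + F\right) \left(-13 + 2 F\right)$ ($R{\left(F \right)} = \left(-13 + 2 F\right) \left(-1 + F\right) = \left(-1 + F\right) \left(-13 + 2 F\right)$)
$\left(R{\left(-5 \right)} - 942\right) + A = \left(\left(13 - -75 + 2 \left(-5\right)^{2}\right) - 942\right) - 1 = \left(\left(13 + 75 + 2 \cdot 25\right) - 942\right) - 1 = \left(\left(13 + 75 + 50\right) - 942\right) - 1 = \left(138 - 942\right) - 1 = -804 - 1 = -805$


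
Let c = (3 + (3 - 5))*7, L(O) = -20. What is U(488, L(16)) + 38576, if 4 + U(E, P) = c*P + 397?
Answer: 38829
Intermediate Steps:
c = 7 (c = (3 - 2)*7 = 1*7 = 7)
U(E, P) = 393 + 7*P (U(E, P) = -4 + (7*P + 397) = -4 + (397 + 7*P) = 393 + 7*P)
U(488, L(16)) + 38576 = (393 + 7*(-20)) + 38576 = (393 - 140) + 38576 = 253 + 38576 = 38829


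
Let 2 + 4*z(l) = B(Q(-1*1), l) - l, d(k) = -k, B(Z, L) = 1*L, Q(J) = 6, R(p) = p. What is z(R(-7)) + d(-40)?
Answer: 79/2 ≈ 39.500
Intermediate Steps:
B(Z, L) = L
z(l) = -½ (z(l) = -½ + (l - l)/4 = -½ + (¼)*0 = -½ + 0 = -½)
z(R(-7)) + d(-40) = -½ - 1*(-40) = -½ + 40 = 79/2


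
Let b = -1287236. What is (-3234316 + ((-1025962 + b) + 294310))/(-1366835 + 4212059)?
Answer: -437767/237102 ≈ -1.8463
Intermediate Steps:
(-3234316 + ((-1025962 + b) + 294310))/(-1366835 + 4212059) = (-3234316 + ((-1025962 - 1287236) + 294310))/(-1366835 + 4212059) = (-3234316 + (-2313198 + 294310))/2845224 = (-3234316 - 2018888)*(1/2845224) = -5253204*1/2845224 = -437767/237102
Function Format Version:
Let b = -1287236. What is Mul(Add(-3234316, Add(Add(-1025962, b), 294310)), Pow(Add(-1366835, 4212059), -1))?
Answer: Rational(-437767, 237102) ≈ -1.8463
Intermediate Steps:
Mul(Add(-3234316, Add(Add(-1025962, b), 294310)), Pow(Add(-1366835, 4212059), -1)) = Mul(Add(-3234316, Add(Add(-1025962, -1287236), 294310)), Pow(Add(-1366835, 4212059), -1)) = Mul(Add(-3234316, Add(-2313198, 294310)), Pow(2845224, -1)) = Mul(Add(-3234316, -2018888), Rational(1, 2845224)) = Mul(-5253204, Rational(1, 2845224)) = Rational(-437767, 237102)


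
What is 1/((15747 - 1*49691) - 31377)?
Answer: -1/65321 ≈ -1.5309e-5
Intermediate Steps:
1/((15747 - 1*49691) - 31377) = 1/((15747 - 49691) - 31377) = 1/(-33944 - 31377) = 1/(-65321) = -1/65321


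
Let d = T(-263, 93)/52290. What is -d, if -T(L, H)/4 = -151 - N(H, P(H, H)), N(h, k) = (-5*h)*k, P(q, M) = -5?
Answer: -4952/26145 ≈ -0.18941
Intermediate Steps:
N(h, k) = -5*h*k
T(L, H) = 604 + 100*H (T(L, H) = -4*(-151 - (-5)*H*(-5)) = -4*(-151 - 25*H) = 604 + 100*H)
d = 4952/26145 (d = (604 + 100*93)/52290 = (604 + 9300)*(1/52290) = 9904*(1/52290) = 4952/26145 ≈ 0.18941)
-d = -1*4952/26145 = -4952/26145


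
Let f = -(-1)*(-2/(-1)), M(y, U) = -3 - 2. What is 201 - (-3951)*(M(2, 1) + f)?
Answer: -11652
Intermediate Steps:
M(y, U) = -5
f = 2 (f = -(-1)*(-2*(-1)) = -(-1)*2 = -1*(-2) = 2)
201 - (-3951)*(M(2, 1) + f) = 201 - (-3951)*(-5 + 2) = 201 - (-3951)*(-3) = 201 - 439*27 = 201 - 11853 = -11652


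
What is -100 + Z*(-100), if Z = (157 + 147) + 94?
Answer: -39900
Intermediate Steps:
Z = 398 (Z = 304 + 94 = 398)
-100 + Z*(-100) = -100 + 398*(-100) = -100 - 39800 = -39900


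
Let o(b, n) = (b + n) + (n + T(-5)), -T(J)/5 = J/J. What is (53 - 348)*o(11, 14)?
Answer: -10030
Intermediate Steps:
T(J) = -5 (T(J) = -5*J/J = -5*1 = -5)
o(b, n) = -5 + b + 2*n (o(b, n) = (b + n) + (n - 5) = (b + n) + (-5 + n) = -5 + b + 2*n)
(53 - 348)*o(11, 14) = (53 - 348)*(-5 + 11 + 2*14) = -295*(-5 + 11 + 28) = -295*34 = -10030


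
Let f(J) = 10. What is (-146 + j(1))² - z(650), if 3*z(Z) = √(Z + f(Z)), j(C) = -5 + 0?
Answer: 22801 - 2*√165/3 ≈ 22792.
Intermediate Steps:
j(C) = -5
z(Z) = √(10 + Z)/3 (z(Z) = √(Z + 10)/3 = √(10 + Z)/3)
(-146 + j(1))² - z(650) = (-146 - 5)² - √(10 + 650)/3 = (-151)² - √660/3 = 22801 - 2*√165/3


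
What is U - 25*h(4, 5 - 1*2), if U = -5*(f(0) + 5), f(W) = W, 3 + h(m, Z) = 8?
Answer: -150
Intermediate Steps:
h(m, Z) = 5 (h(m, Z) = -3 + 8 = 5)
U = -25 (U = -5*(0 + 5) = -5*5 = -25)
U - 25*h(4, 5 - 1*2) = -25 - 25*5 = -25 - 125 = -150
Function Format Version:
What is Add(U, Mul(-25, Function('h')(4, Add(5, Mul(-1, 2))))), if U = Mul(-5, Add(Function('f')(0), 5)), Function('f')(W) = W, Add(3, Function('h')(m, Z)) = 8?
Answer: -150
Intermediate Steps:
Function('h')(m, Z) = 5 (Function('h')(m, Z) = Add(-3, 8) = 5)
U = -25 (U = Mul(-5, Add(0, 5)) = Mul(-5, 5) = -25)
Add(U, Mul(-25, Function('h')(4, Add(5, Mul(-1, 2))))) = Add(-25, Mul(-25, 5)) = Add(-25, -125) = -150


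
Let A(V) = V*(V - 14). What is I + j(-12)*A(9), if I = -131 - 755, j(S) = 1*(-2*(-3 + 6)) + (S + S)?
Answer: 464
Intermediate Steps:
j(S) = -6 + 2*S (j(S) = 1*(-2*3) + 2*S = 1*(-6) + 2*S = -6 + 2*S)
A(V) = V*(-14 + V)
I = -886
I + j(-12)*A(9) = -886 + (-6 + 2*(-12))*(9*(-14 + 9)) = -886 + (-6 - 24)*(9*(-5)) = -886 - 30*(-45) = -886 + 1350 = 464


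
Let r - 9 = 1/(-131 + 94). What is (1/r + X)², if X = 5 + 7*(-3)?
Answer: 27825625/110224 ≈ 252.45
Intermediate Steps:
X = -16 (X = 5 - 21 = -16)
r = 332/37 (r = 9 + 1/(-131 + 94) = 9 + 1/(-37) = 9 - 1/37 = 332/37 ≈ 8.9730)
(1/r + X)² = (1/(332/37) - 16)² = (37/332 - 16)² = (-5275/332)² = 27825625/110224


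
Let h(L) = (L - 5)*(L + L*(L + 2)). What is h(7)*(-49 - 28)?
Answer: -10780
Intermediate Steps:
h(L) = (-5 + L)*(L + L*(2 + L))
h(7)*(-49 - 28) = (7*(-15 + 7² - 2*7))*(-49 - 28) = (7*(-15 + 49 - 14))*(-77) = (7*20)*(-77) = 140*(-77) = -10780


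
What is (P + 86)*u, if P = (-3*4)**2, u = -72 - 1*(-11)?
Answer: -14030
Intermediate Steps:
u = -61 (u = -72 + 11 = -61)
P = 144 (P = (-12)**2 = 144)
(P + 86)*u = (144 + 86)*(-61) = 230*(-61) = -14030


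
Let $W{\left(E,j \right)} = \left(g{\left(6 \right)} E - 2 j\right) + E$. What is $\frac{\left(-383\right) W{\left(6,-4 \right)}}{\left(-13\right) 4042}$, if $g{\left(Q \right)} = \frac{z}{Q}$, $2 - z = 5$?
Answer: $\frac{4213}{52546} \approx 0.080177$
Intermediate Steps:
$z = -3$ ($z = 2 - 5 = -3$)
$g{\left(Q \right)} = - \frac{3}{Q}$
$W{\left(E,j \right)} = \frac{E}{2} - 2 j$ ($W{\left(E,j \right)} = \left(- \frac{3}{6} E - 2 j\right) + E = \left(\left(-3\right) \frac{1}{6} E - 2 j\right) + E = \left(- \frac{E}{2} - 2 j\right) + E = \left(- 2 j - \frac{E}{2}\right) + E = \frac{E}{2} - 2 j$)
$\frac{\left(-383\right) W{\left(6,-4 \right)}}{\left(-13\right) 4042} = \frac{\left(-383\right) \left(\frac{1}{2} \cdot 6 - -8\right)}{\left(-13\right) 4042} = \frac{\left(-383\right) \left(3 + 8\right)}{-52546} = \left(-383\right) 11 \left(- \frac{1}{52546}\right) = \left(-4213\right) \left(- \frac{1}{52546}\right) = \frac{4213}{52546}$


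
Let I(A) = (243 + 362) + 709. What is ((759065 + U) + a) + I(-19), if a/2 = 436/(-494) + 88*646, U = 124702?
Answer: 246697483/247 ≈ 9.9878e+5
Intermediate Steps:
a = 28082476/247 (a = 2*(436/(-494) + 88*646) = 2*(436*(-1/494) + 56848) = 2*(-218/247 + 56848) = 2*(14041238/247) = 28082476/247 ≈ 1.1369e+5)
I(A) = 1314 (I(A) = 605 + 709 = 1314)
((759065 + U) + a) + I(-19) = ((759065 + 124702) + 28082476/247) + 1314 = (883767 + 28082476/247) + 1314 = 246372925/247 + 1314 = 246697483/247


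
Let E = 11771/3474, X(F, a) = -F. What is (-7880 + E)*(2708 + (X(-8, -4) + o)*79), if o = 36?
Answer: -84607475108/1737 ≈ -4.8709e+7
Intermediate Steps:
E = 11771/3474 (E = 11771*(1/3474) = 11771/3474 ≈ 3.3883)
(-7880 + E)*(2708 + (X(-8, -4) + o)*79) = (-7880 + 11771/3474)*(2708 + (-1*(-8) + 36)*79) = -27363349*(2708 + (8 + 36)*79)/3474 = -27363349*(2708 + 44*79)/3474 = -27363349*(2708 + 3476)/3474 = -27363349/3474*6184 = -84607475108/1737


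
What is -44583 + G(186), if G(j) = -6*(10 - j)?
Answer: -43527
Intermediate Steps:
G(j) = -60 + 6*j
-44583 + G(186) = -44583 + (-60 + 6*186) = -44583 + (-60 + 1116) = -44583 + 1056 = -43527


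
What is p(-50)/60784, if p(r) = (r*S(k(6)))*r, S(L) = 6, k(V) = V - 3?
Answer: 1875/7598 ≈ 0.24678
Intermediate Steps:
k(V) = -3 + V
p(r) = 6*r**2 (p(r) = (r*6)*r = (6*r)*r = 6*r**2)
p(-50)/60784 = (6*(-50)**2)/60784 = (6*2500)*(1/60784) = 15000*(1/60784) = 1875/7598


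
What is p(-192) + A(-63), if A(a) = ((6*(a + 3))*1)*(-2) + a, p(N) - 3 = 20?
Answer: 680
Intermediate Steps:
p(N) = 23 (p(N) = 3 + 20 = 23)
A(a) = -36 - 11*a (A(a) = ((6*(3 + a))*1)*(-2) + a = ((18 + 6*a)*1)*(-2) + a = (18 + 6*a)*(-2) + a = (-36 - 12*a) + a = -36 - 11*a)
p(-192) + A(-63) = 23 + (-36 - 11*(-63)) = 23 + (-36 + 693) = 23 + 657 = 680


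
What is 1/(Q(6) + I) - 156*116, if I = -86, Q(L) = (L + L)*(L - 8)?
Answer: -1990561/110 ≈ -18096.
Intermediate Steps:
Q(L) = 2*L*(-8 + L) (Q(L) = (2*L)*(-8 + L) = 2*L*(-8 + L))
1/(Q(6) + I) - 156*116 = 1/(2*6*(-8 + 6) - 86) - 156*116 = 1/(2*6*(-2) - 86) - 18096 = 1/(-24 - 86) - 18096 = 1/(-110) - 18096 = -1/110 - 18096 = -1990561/110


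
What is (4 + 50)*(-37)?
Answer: -1998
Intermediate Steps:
(4 + 50)*(-37) = 54*(-37) = -1998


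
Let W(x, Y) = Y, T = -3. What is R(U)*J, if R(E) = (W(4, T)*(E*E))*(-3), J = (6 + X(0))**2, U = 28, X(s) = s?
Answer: 254016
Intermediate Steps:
J = 36 (J = (6 + 0)**2 = 6**2 = 36)
R(E) = 9*E**2 (R(E) = -3*E*E*(-3) = -3*E**2*(-3) = 9*E**2)
R(U)*J = (9*28**2)*36 = (9*784)*36 = 7056*36 = 254016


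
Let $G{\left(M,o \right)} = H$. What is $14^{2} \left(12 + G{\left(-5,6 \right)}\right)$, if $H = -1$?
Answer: $2156$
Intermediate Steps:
$G{\left(M,o \right)} = -1$
$14^{2} \left(12 + G{\left(-5,6 \right)}\right) = 14^{2} \left(12 - 1\right) = 196 \cdot 11 = 2156$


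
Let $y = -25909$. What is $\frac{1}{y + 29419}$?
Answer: $\frac{1}{3510} \approx 0.0002849$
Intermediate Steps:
$\frac{1}{y + 29419} = \frac{1}{-25909 + 29419} = \frac{1}{3510}$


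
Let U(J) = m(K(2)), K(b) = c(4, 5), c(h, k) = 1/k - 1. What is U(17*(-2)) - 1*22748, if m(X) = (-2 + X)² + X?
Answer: -568524/25 ≈ -22741.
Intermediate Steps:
c(h, k) = -1 + 1/k
K(b) = -⅘ (K(b) = (1 - 1*5)/5 = (1 - 5)/5 = (⅕)*(-4) = -⅘)
m(X) = X + (-2 + X)²
U(J) = 176/25 (U(J) = -⅘ + (-2 - ⅘)² = -⅘ + (-14/5)² = -⅘ + 196/25 = 176/25)
U(17*(-2)) - 1*22748 = 176/25 - 1*22748 = 176/25 - 22748 = -568524/25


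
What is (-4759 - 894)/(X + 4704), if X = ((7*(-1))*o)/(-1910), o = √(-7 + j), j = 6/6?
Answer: -329963348800/274570598401 + 5398615*I*√6/5765982566421 ≈ -1.2017 + 2.2934e-6*I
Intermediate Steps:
j = 1 (j = 6*(⅙) = 1)
o = I*√6 (o = √(-7 + 1) = √(-6) = I*√6 ≈ 2.4495*I)
X = 7*I*√6/1910 (X = ((7*(-1))*(I*√6))/(-1910) = -7*I*√6*(-1/1910) = 7*I*√6/1910 ≈ 0.0089772*I)
(-4759 - 894)/(X + 4704) = (-4759 - 894)/(7*I*√6/1910 + 4704) = -5653/(4704 + 7*I*√6/1910)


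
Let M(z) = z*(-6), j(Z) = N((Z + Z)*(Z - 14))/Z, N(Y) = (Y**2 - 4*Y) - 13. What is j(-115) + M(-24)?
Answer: -880173647/115 ≈ -7.6537e+6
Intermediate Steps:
N(Y) = -13 + Y**2 - 4*Y
j(Z) = (-13 - 8*Z*(-14 + Z) + 4*Z**2*(-14 + Z)**2)/Z (j(Z) = (-13 + ((Z + Z)*(Z - 14))**2 - 4*(Z + Z)*(Z - 14))/Z = (-13 + ((2*Z)*(-14 + Z))**2 - 4*2*Z*(-14 + Z))/Z = (-13 + (2*Z*(-14 + Z))**2 - 8*Z*(-14 + Z))/Z = (-13 + 4*Z**2*(-14 + Z)**2 - 8*Z*(-14 + Z))/Z = (-13 - 8*Z*(-14 + Z) + 4*Z**2*(-14 + Z)**2)/Z)
M(z) = -6*z
j(-115) + M(-24) = (112 - 13/(-115) - 8*(-115) + 4*(-115)*(-14 - 115)**2) - 6*(-24) = (112 - 13*(-1/115) + 920 + 4*(-115)*(-129)**2) + 144 = (112 + 13/115 + 920 + 4*(-115)*16641) + 144 = (112 + 13/115 + 920 - 7654860) + 144 = -880190207/115 + 144 = -880173647/115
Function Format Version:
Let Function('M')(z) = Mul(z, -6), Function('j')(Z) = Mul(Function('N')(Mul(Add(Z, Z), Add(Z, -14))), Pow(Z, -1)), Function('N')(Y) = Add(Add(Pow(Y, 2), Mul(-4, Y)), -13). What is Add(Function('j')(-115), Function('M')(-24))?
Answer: Rational(-880173647, 115) ≈ -7.6537e+6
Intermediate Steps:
Function('N')(Y) = Add(-13, Pow(Y, 2), Mul(-4, Y))
Function('j')(Z) = Mul(Pow(Z, -1), Add(-13, Mul(-8, Z, Add(-14, Z)), Mul(4, Pow(Z, 2), Pow(Add(-14, Z), 2)))) (Function('j')(Z) = Mul(Add(-13, Pow(Mul(Add(Z, Z), Add(Z, -14)), 2), Mul(-4, Mul(Add(Z, Z), Add(Z, -14)))), Pow(Z, -1)) = Mul(Add(-13, Pow(Mul(Mul(2, Z), Add(-14, Z)), 2), Mul(-4, Mul(Mul(2, Z), Add(-14, Z)))), Pow(Z, -1)) = Mul(Add(-13, Pow(Mul(2, Z, Add(-14, Z)), 2), Mul(-4, Mul(2, Z, Add(-14, Z)))), Pow(Z, -1)) = Mul(Add(-13, Mul(4, Pow(Z, 2), Pow(Add(-14, Z), 2)), Mul(-8, Z, Add(-14, Z))), Pow(Z, -1)) = Mul(Add(-13, Mul(-8, Z, Add(-14, Z)), Mul(4, Pow(Z, 2), Pow(Add(-14, Z), 2))), Pow(Z, -1)) = Mul(Pow(Z, -1), Add(-13, Mul(-8, Z, Add(-14, Z)), Mul(4, Pow(Z, 2), Pow(Add(-14, Z), 2)))))
Function('M')(z) = Mul(-6, z)
Add(Function('j')(-115), Function('M')(-24)) = Add(Add(112, Mul(-13, Pow(-115, -1)), Mul(-8, -115), Mul(4, -115, Pow(Add(-14, -115), 2))), Mul(-6, -24)) = Add(Add(112, Mul(-13, Rational(-1, 115)), 920, Mul(4, -115, Pow(-129, 2))), 144) = Add(Add(112, Rational(13, 115), 920, Mul(4, -115, 16641)), 144) = Add(Add(112, Rational(13, 115), 920, -7654860), 144) = Add(Rational(-880190207, 115), 144) = Rational(-880173647, 115)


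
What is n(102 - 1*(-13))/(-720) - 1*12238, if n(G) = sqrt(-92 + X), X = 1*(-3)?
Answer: -12238 - I*sqrt(95)/720 ≈ -12238.0 - 0.013537*I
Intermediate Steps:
X = -3
n(G) = I*sqrt(95) (n(G) = sqrt(-92 - 3) = sqrt(-95) = I*sqrt(95))
n(102 - 1*(-13))/(-720) - 1*12238 = (I*sqrt(95))/(-720) - 1*12238 = (I*sqrt(95))*(-1/720) - 12238 = -I*sqrt(95)/720 - 12238 = -12238 - I*sqrt(95)/720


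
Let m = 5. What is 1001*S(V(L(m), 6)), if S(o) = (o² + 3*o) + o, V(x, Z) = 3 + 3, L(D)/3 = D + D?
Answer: 60060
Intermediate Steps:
L(D) = 6*D (L(D) = 3*(D + D) = 3*(2*D) = 6*D)
V(x, Z) = 6
S(o) = o² + 4*o
1001*S(V(L(m), 6)) = 1001*(6*(4 + 6)) = 1001*(6*10) = 1001*60 = 60060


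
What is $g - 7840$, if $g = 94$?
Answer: $-7746$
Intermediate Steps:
$g - 7840 = 94 - 7840 = -7746$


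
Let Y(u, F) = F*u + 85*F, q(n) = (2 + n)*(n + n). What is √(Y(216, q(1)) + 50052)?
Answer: 3*√5762 ≈ 227.72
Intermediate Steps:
q(n) = 2*n*(2 + n) (q(n) = (2 + n)*(2*n) = 2*n*(2 + n))
Y(u, F) = 85*F + F*u
√(Y(216, q(1)) + 50052) = √((2*1*(2 + 1))*(85 + 216) + 50052) = √((2*1*3)*301 + 50052) = √(6*301 + 50052) = √(1806 + 50052) = √51858 = 3*√5762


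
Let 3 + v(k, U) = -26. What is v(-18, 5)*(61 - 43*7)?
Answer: 6960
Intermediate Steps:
v(k, U) = -29 (v(k, U) = -3 - 26 = -29)
v(-18, 5)*(61 - 43*7) = -29*(61 - 43*7) = -29*(61 - 301) = -29*(-240) = 6960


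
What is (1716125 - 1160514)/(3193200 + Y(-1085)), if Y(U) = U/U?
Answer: 555611/3193201 ≈ 0.17400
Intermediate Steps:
Y(U) = 1
(1716125 - 1160514)/(3193200 + Y(-1085)) = (1716125 - 1160514)/(3193200 + 1) = 555611/3193201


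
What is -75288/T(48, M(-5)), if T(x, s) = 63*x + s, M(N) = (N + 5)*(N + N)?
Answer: -3137/126 ≈ -24.897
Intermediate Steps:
M(N) = 2*N*(5 + N) (M(N) = (5 + N)*(2*N) = 2*N*(5 + N))
T(x, s) = s + 63*x
-75288/T(48, M(-5)) = -75288/(2*(-5)*(5 - 5) + 63*48) = -75288/(2*(-5)*0 + 3024) = -75288/(0 + 3024) = -75288/3024 = -75288*1/3024 = -3137/126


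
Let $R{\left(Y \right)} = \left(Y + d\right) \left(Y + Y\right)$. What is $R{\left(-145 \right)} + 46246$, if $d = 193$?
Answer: $32326$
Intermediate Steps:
$R{\left(Y \right)} = 2 Y \left(193 + Y\right)$ ($R{\left(Y \right)} = \left(Y + 193\right) \left(Y + Y\right) = \left(193 + Y\right) 2 Y = 2 Y \left(193 + Y\right)$)
$R{\left(-145 \right)} + 46246 = 2 \left(-145\right) \left(193 - 145\right) + 46246 = 2 \left(-145\right) 48 + 46246 = -13920 + 46246 = 32326$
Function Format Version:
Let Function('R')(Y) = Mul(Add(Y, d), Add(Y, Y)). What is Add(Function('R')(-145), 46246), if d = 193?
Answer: 32326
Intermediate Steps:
Function('R')(Y) = Mul(2, Y, Add(193, Y)) (Function('R')(Y) = Mul(Add(Y, 193), Add(Y, Y)) = Mul(Add(193, Y), Mul(2, Y)) = Mul(2, Y, Add(193, Y)))
Add(Function('R')(-145), 46246) = Add(Mul(2, -145, Add(193, -145)), 46246) = Add(Mul(2, -145, 48), 46246) = Add(-13920, 46246) = 32326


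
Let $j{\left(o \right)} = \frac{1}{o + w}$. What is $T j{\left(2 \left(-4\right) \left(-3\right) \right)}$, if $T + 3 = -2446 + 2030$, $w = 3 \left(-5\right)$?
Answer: $- \frac{419}{9} \approx -46.556$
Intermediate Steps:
$w = -15$
$T = -419$ ($T = -3 + \left(-2446 + 2030\right) = -3 - 416 = -419$)
$j{\left(o \right)} = \frac{1}{-15 + o}$ ($j{\left(o \right)} = \frac{1}{o - 15} = \frac{1}{-15 + o}$)
$T j{\left(2 \left(-4\right) \left(-3\right) \right)} = - \frac{419}{-15 + 2 \left(-4\right) \left(-3\right)} = - \frac{419}{-15 - -24} = - \frac{419}{-15 + 24} = - \frac{419}{9}$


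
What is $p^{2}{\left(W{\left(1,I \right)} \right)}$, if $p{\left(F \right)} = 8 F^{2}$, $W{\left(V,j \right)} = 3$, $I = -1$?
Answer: $5184$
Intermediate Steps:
$p^{2}{\left(W{\left(1,I \right)} \right)} = \left(8 \cdot 3^{2}\right)^{2} = \left(8 \cdot 9\right)^{2} = 72^{2} = 5184$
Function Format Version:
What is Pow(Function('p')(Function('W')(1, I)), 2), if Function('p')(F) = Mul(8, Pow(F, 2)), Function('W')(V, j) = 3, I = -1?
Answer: 5184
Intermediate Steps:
Pow(Function('p')(Function('W')(1, I)), 2) = Pow(Mul(8, Pow(3, 2)), 2) = Pow(Mul(8, 9), 2) = Pow(72, 2) = 5184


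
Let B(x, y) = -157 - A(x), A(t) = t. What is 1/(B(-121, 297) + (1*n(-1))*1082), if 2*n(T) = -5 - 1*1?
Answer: -1/3282 ≈ -0.00030469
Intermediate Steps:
n(T) = -3 (n(T) = (-5 - 1*1)/2 = (-5 - 1)/2 = (1/2)*(-6) = -3)
B(x, y) = -157 - x
1/(B(-121, 297) + (1*n(-1))*1082) = 1/((-157 - 1*(-121)) + (1*(-3))*1082) = 1/((-157 + 121) - 3*1082) = 1/(-36 - 3246) = 1/(-3282) = -1/3282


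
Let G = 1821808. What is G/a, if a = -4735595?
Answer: -1821808/4735595 ≈ -0.38471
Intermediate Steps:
G/a = 1821808/(-4735595) = 1821808*(-1/4735595) = -1821808/4735595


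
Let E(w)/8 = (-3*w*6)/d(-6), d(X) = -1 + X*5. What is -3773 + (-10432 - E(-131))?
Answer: -421491/31 ≈ -13596.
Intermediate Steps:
d(X) = -1 + 5*X
E(w) = 144*w/31 (E(w) = 8*((-3*w*6)/(-1 + 5*(-6))) = 8*((-18*w)/(-1 - 30)) = 8*(-18*w/(-31)) = 8*(-18*w*(-1/31)) = 8*(18*w/31) = 144*w/31)
-3773 + (-10432 - E(-131)) = -3773 + (-10432 - 144*(-131)/31) = -3773 + (-10432 - 1*(-18864/31)) = -3773 + (-10432 + 18864/31) = -3773 - 304528/31 = -421491/31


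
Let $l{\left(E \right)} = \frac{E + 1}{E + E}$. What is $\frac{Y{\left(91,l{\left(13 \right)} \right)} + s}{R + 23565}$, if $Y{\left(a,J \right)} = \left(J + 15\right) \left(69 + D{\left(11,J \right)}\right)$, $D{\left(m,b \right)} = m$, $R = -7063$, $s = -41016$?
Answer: $- \frac{258524}{107263} \approx -2.4102$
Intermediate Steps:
$l{\left(E \right)} = \frac{1 + E}{2 E}$
$Y{\left(a,J \right)} = 1200 + 80 J$ ($Y{\left(a,J \right)} = \left(J + 15\right) \left(69 + 11\right) = \left(15 + J\right) 80 = 1200 + 80 J$)
$\frac{Y{\left(91,l{\left(13 \right)} \right)} + s}{R + 23565} = \frac{\left(1200 + 80 \frac{1 + 13}{2 \cdot 13}\right) - 41016}{-7063 + 23565} = \frac{\left(1200 + 80 \cdot \frac{1}{2} \cdot \frac{1}{13} \cdot 14\right) - 41016}{16502} = \left(\left(1200 + 80 \cdot \frac{7}{13}\right) - 41016\right) \frac{1}{16502} = \left(\left(1200 + \frac{560}{13}\right) - 41016\right) \frac{1}{16502} = \left(\frac{16160}{13} - 41016\right) \frac{1}{16502} = \left(- \frac{517048}{13}\right) \frac{1}{16502} = - \frac{258524}{107263}$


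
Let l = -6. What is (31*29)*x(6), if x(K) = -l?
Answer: 5394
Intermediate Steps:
x(K) = 6 (x(K) = -1*(-6) = 6)
(31*29)*x(6) = (31*29)*6 = 899*6 = 5394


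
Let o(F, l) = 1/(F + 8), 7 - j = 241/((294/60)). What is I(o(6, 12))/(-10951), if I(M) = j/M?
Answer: 4134/76657 ≈ 0.053929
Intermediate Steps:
j = -2067/49 (j = 7 - 241/(294/60) = 7 - 241/(294*(1/60)) = 7 - 241/49/10 = 7 - 241*10/49 = 7 - 1*2410/49 = 7 - 2410/49 = -2067/49 ≈ -42.184)
o(F, l) = 1/(8 + F)
I(M) = -2067/(49*M)
I(o(6, 12))/(-10951) = -2067/(49*(1/(8 + 6)))/(-10951) = -2067/(49*(1/14))*(-1/10951) = -2067/(49*1/14)*(-1/10951) = -2067/49*14*(-1/10951) = -4134/7*(-1/10951) = 4134/76657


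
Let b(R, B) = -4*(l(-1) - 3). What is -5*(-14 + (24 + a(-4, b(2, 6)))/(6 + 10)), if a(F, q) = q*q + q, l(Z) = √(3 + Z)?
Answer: 15/4 + 125*√2/4 ≈ 47.944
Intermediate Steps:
b(R, B) = 12 - 4*√2 (b(R, B) = -4*(√(3 - 1) - 3) = -4*(√2 - 3) = -4*(-3 + √2) = 12 - 4*√2)
a(F, q) = q + q² (a(F, q) = q² + q = q + q²)
-5*(-14 + (24 + a(-4, b(2, 6)))/(6 + 10)) = -5*(-14 + (24 + (12 - 4*√2)*(1 + (12 - 4*√2)))/(6 + 10)) = -5*(-14 + (24 + (12 - 4*√2)*(13 - 4*√2))/16) = -5*(-14 + (24 + (12 - 4*√2)*(13 - 4*√2))*(1/16)) = -5*(-14 + (3/2 + (12 - 4*√2)*(13 - 4*√2)/16)) = -5*(-25/2 + (12 - 4*√2)*(13 - 4*√2)/16) = 125/2 - 5*(12 - 4*√2)*(13 - 4*√2)/16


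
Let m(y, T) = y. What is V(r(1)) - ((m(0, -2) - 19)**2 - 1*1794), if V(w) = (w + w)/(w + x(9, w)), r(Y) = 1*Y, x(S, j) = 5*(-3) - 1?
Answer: 21493/15 ≈ 1432.9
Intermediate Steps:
x(S, j) = -16 (x(S, j) = -15 - 1 = -16)
r(Y) = Y
V(w) = 2*w/(-16 + w) (V(w) = (w + w)/(w - 16) = (2*w)/(-16 + w) = 2*w/(-16 + w))
V(r(1)) - ((m(0, -2) - 19)**2 - 1*1794) = 2*1/(-16 + 1) - ((0 - 19)**2 - 1*1794) = 2*1/(-15) - ((-19)**2 - 1794) = 2*1*(-1/15) - (361 - 1794) = -2/15 - 1*(-1433) = -2/15 + 1433 = 21493/15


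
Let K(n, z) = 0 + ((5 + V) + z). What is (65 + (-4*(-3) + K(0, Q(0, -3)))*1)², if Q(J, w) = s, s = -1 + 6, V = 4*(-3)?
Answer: 5625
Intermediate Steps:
V = -12
s = 5
Q(J, w) = 5
K(n, z) = -7 + z (K(n, z) = 0 + ((5 - 12) + z) = 0 + (-7 + z) = -7 + z)
(65 + (-4*(-3) + K(0, Q(0, -3)))*1)² = (65 + (-4*(-3) + (-7 + 5))*1)² = (65 + (12 - 2)*1)² = (65 + 10*1)² = (65 + 10)² = 75² = 5625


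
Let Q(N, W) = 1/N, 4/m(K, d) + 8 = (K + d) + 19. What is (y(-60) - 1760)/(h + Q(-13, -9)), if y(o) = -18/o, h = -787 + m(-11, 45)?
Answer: 2058849/920776 ≈ 2.2360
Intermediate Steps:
m(K, d) = 4/(11 + K + d) (m(K, d) = 4/(-8 + ((K + d) + 19)) = 4/(-8 + (19 + K + d)) = 4/(11 + K + d))
h = -35411/45 (h = -787 + 4/(11 - 11 + 45) = -787 + 4/45 = -35411/45 ≈ -786.91)
(y(-60) - 1760)/(h + Q(-13, -9)) = (-18/(-60) - 1760)/(-35411/45 + 1/(-13)) = (-18*(-1/60) - 1760)/(-35411/45 - 1/13) = (3/10 - 1760)/(-460388/585) = -17597/10*(-585/460388) = 2058849/920776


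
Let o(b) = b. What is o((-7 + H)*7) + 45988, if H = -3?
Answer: 45918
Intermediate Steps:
o((-7 + H)*7) + 45988 = (-7 - 3)*7 + 45988 = -10*7 + 45988 = -70 + 45988 = 45918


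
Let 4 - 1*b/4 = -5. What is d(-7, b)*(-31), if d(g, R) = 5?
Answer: -155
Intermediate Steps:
b = 36 (b = 16 - 4*(-5) = 16 + 20 = 36)
d(-7, b)*(-31) = 5*(-31) = -155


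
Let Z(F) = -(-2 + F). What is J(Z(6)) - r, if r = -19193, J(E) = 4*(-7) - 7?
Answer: 19158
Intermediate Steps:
Z(F) = 2 - F
J(E) = -35 (J(E) = -28 - 7 = -35)
J(Z(6)) - r = -35 - 1*(-19193) = -35 + 19193 = 19158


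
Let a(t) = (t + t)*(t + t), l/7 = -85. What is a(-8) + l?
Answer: -339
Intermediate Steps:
l = -595 (l = 7*(-85) = -595)
a(t) = 4*t² (a(t) = (2*t)*(2*t) = 4*t²)
a(-8) + l = 4*(-8)² - 595 = 4*64 - 595 = 256 - 595 = -339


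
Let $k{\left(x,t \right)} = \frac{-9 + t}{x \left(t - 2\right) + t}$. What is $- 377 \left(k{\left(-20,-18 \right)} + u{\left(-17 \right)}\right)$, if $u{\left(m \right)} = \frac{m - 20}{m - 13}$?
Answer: $- \frac{1255787}{2865} \approx -438.32$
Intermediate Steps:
$u{\left(m \right)} = \frac{-20 + m}{-13 + m}$
$k{\left(x,t \right)} = \frac{-9 + t}{t + x \left(-2 + t\right)}$ ($k{\left(x,t \right)} = \frac{-9 + t}{x \left(-2 + t\right) + t} = \frac{-9 + t}{t + x \left(-2 + t\right)}$)
$- 377 \left(k{\left(-20,-18 \right)} + u{\left(-17 \right)}\right) = - 377 \left(\frac{-9 - 18}{-18 - -40 - -360} + \frac{-20 - 17}{-13 - 17}\right) = - 377 \left(\frac{1}{-18 + 40 + 360} \left(-27\right) + \frac{1}{-30} \left(-37\right)\right) = - 377 \left(\frac{1}{382} \left(-27\right) - - \frac{37}{30}\right) = - 377 \left(\frac{1}{382} \left(-27\right) + \frac{37}{30}\right) = - 377 \left(- \frac{27}{382} + \frac{37}{30}\right) = \left(-377\right) \frac{3331}{2865} = - \frac{1255787}{2865}$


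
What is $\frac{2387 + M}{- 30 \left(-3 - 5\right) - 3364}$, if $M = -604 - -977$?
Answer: $- \frac{690}{781} \approx -0.88348$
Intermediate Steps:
$M = 373$ ($M = -604 + 977 = 373$)
$\frac{2387 + M}{- 30 \left(-3 - 5\right) - 3364} = \frac{2387 + 373}{- 30 \left(-3 - 5\right) - 3364} = \frac{2760}{\left(-30\right) \left(-8\right) - 3364} = \frac{2760}{240 - 3364} = \frac{2760}{-3124} = 2760 \left(- \frac{1}{3124}\right) = - \frac{690}{781}$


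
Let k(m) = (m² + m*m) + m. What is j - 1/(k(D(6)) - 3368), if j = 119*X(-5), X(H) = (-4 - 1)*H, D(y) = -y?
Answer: 9823451/3302 ≈ 2975.0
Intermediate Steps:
X(H) = -5*H
j = 2975 (j = 119*(-5*(-5)) = 119*25 = 2975)
k(m) = m + 2*m² (k(m) = (m² + m²) + m = 2*m² + m = m + 2*m²)
j - 1/(k(D(6)) - 3368) = 2975 - 1/((-1*6)*(1 + 2*(-1*6)) - 3368) = 2975 - 1/(-6*(1 + 2*(-6)) - 3368) = 2975 - 1/(-6*(1 - 12) - 3368) = 2975 - 1/(-6*(-11) - 3368) = 2975 - 1/(66 - 3368) = 2975 - 1/(-3302) = 2975 - 1*(-1/3302) = 2975 + 1/3302 = 9823451/3302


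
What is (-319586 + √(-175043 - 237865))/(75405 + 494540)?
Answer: -319586/569945 + 2*I*√103227/569945 ≈ -0.56073 + 0.0011274*I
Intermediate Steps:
(-319586 + √(-175043 - 237865))/(75405 + 494540) = (-319586 + √(-412908))/569945 = (-319586 + 2*I*√103227)*(1/569945) = -319586/569945 + 2*I*√103227/569945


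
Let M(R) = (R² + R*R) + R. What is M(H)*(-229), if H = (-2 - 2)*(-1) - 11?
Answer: -20839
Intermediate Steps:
H = -7 (H = -4*(-1) - 11 = 4 - 11 = -7)
M(R) = R + 2*R² (M(R) = (R² + R²) + R = 2*R² + R = R + 2*R²)
M(H)*(-229) = -7*(1 + 2*(-7))*(-229) = -7*(1 - 14)*(-229) = -7*(-13)*(-229) = 91*(-229) = -20839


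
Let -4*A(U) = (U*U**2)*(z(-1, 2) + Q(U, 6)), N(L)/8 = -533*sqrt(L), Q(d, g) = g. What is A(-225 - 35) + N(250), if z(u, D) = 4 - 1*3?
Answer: 30758000 - 21320*sqrt(10) ≈ 3.0691e+7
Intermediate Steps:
z(u, D) = 1 (z(u, D) = 4 - 3 = 1)
N(L) = -4264*sqrt(L) (N(L) = 8*(-533*sqrt(L)) = -4264*sqrt(L))
A(U) = -7*U**3/4 (A(U) = -U*U**2*(1 + 6)/4 = -U**3*7/4 = -7*U**3/4)
A(-225 - 35) + N(250) = -7*(-225 - 35)**3/4 - 21320*sqrt(10) = -7/4*(-260)**3 - 21320*sqrt(10) = -7/4*(-17576000) - 21320*sqrt(10) = 30758000 - 21320*sqrt(10)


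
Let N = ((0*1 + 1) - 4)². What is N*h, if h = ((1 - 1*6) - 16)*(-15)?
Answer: 2835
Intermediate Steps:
N = 9 (N = ((0 + 1) - 4)² = (1 - 4)² = (-3)² = 9)
h = 315 (h = ((1 - 6) - 16)*(-15) = (-5 - 16)*(-15) = -21*(-15) = 315)
N*h = 9*315 = 2835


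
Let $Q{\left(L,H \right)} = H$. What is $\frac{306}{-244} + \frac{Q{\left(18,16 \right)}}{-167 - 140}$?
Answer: $- \frac{48923}{37454} \approx -1.3062$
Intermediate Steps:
$\frac{306}{-244} + \frac{Q{\left(18,16 \right)}}{-167 - 140} = \frac{306}{-244} + \frac{16}{-167 - 140} = 306 \left(- \frac{1}{244}\right) + \frac{16}{-167 - 140} = - \frac{153}{122} + \frac{16}{-307} = - \frac{153}{122} + 16 \left(- \frac{1}{307}\right) = - \frac{153}{122} - \frac{16}{307} = - \frac{48923}{37454}$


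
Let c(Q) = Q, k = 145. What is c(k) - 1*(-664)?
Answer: 809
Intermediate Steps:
c(k) - 1*(-664) = 145 - 1*(-664) = 145 + 664 = 809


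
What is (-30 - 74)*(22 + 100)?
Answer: -12688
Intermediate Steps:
(-30 - 74)*(22 + 100) = -104*122 = -12688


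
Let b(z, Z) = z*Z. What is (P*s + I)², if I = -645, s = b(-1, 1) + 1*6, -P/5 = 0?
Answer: 416025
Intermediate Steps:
P = 0 (P = -5*0 = 0)
b(z, Z) = Z*z
s = 5 (s = 1*(-1) + 1*6 = -1 + 6 = 5)
(P*s + I)² = (0*5 - 645)² = (0 - 645)² = (-645)² = 416025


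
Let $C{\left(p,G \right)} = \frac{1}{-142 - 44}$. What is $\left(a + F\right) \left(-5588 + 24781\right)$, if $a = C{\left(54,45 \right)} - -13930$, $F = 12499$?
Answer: $\frac{94348815049}{186} \approx 5.0725 \cdot 10^{8}$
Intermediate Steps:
$C{\left(p,G \right)} = - \frac{1}{186}$ ($C{\left(p,G \right)} = \frac{1}{-186} = - \frac{1}{186}$)
$a = \frac{2590979}{186}$ ($a = - \frac{1}{186} - -13930 = - \frac{1}{186} + 13930 = \frac{2590979}{186} \approx 13930.0$)
$\left(a + F\right) \left(-5588 + 24781\right) = \left(\frac{2590979}{186} + 12499\right) \left(-5588 + 24781\right) = \frac{4915793}{186} \cdot 19193 = \frac{94348815049}{186}$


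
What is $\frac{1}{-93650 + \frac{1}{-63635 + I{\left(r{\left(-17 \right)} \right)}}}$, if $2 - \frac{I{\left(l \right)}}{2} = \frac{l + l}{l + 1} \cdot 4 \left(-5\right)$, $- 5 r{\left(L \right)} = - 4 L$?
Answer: $- \frac{4003313}{374910262513} \approx -1.0678 \cdot 10^{-5}$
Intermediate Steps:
$r{\left(L \right)} = \frac{4 L}{5}$ ($r{\left(L \right)} = - \frac{\left(-4\right) L}{5} = \frac{4 L}{5}$)
$I{\left(l \right)} = 4 + \frac{80 l}{1 + l}$ ($I{\left(l \right)} = 4 - 2 \frac{l + l}{l + 1} \cdot 4 \left(-5\right) = 4 - 2 \frac{2 l}{1 + l} 4 \left(-5\right) = 4 - 2 \frac{8 l}{1 + l} \left(-5\right) = 4 - 2 \left(- \frac{40 l}{1 + l}\right) = 4 + \frac{80 l}{1 + l}$)
$\frac{1}{-93650 + \frac{1}{-63635 + I{\left(r{\left(-17 \right)} \right)}}} = \frac{1}{-93650 + \frac{1}{-63635 + \frac{4 \left(1 + 21 \cdot \frac{4}{5} \left(-17\right)\right)}{1 + \frac{4}{5} \left(-17\right)}}} = \frac{1}{-93650 + \frac{1}{-63635 + \frac{4 \left(1 + 21 \left(- \frac{68}{5}\right)\right)}{1 - \frac{68}{5}}}} = \frac{1}{-93650 + \frac{1}{-63635 + \frac{4 \left(1 - \frac{1428}{5}\right)}{- \frac{63}{5}}}} = \frac{1}{-93650 + \frac{1}{-63635 + 4 \left(- \frac{5}{63}\right) \left(- \frac{1423}{5}\right)}} = \frac{1}{-93650 + \frac{1}{-63635 + \frac{5692}{63}}} = \frac{1}{-93650 + \frac{1}{- \frac{4003313}{63}}} = \frac{1}{-93650 - \frac{63}{4003313}} = \frac{1}{- \frac{374910262513}{4003313}} = - \frac{4003313}{374910262513}$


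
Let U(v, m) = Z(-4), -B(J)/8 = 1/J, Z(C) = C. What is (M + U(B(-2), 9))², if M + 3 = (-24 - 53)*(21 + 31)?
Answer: 16088121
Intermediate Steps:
B(J) = -8/J
U(v, m) = -4
M = -4007 (M = -3 + (-24 - 53)*(21 + 31) = -3 - 77*52 = -3 - 4004 = -4007)
(M + U(B(-2), 9))² = (-4007 - 4)² = (-4011)² = 16088121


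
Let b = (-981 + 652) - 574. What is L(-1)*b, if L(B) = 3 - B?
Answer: -3612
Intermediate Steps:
b = -903 (b = -329 - 574 = -903)
L(-1)*b = (3 - 1*(-1))*(-903) = (3 + 1)*(-903) = 4*(-903) = -3612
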